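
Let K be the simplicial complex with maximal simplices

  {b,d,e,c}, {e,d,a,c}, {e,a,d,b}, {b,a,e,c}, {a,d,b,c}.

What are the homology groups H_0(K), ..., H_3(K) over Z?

H_0 ≅ Z,  H_1 = 0,  H_2 = 0,  H_3 ≅ Z.

Fix the vertex order a < b < c < d < e and write every simplex with vertices in increasing order. Then dim K = 3 and the simplices of K are:

  0-simplices (5): a, b, c, d, e
  1-simplices (10): ab, ac, ad, ae, bc, bd, be, cd, ce, de
  2-simplices (10): abc, abd, abe, acd, ace, ade, bcd, bce, bde, cde
  3-simplices (5): abcd, abce, abde, acde, bcde

giving chain groups C_0 ≅ Z^5, C_1 ≅ Z^10, C_2 ≅ Z^10, C_3 ≅ Z^5.

The boundary map ∂_1: C_1 → C_0 sends each edge [p,q] (with p < q) to q − p. For instance
  ∂cd = d − c.
This gives a 5×10 integer matrix of rank 4; reducing to Smith normal form yields diagonal entries (1,1,1,1).

The boundary map ∂_2: C_2 → C_1 maps a triangle to the signed sum of its edges. For instance
  ∂bde = de − be + bd,
  ∂cde = de − ce + cd.
As a 10×10 matrix over Z this has rank 6, with invariant factors (1,1,1,1,1,1).

∂_3: C_3 → C_2 sends each 3-simplex σ to the alternating sum Σ_i (−1)^i (σ with its i-th vertex removed). For instance
  ∂abcd = bcd − acd + abd − abc,
  ∂abde = bde − ade + abe − abd.
As a 10×5 matrix over Z this has rank 4, with invariant factors (1,1,1,1).

Computing H_k = (kernel of ∂_k) / (image of ∂_{k+1}):

  H_0: rank C_0 − rank ∂_1 = 5 − 4 = 1, and the invariant factors of ∂_1 are all 1, so H_0 = Z.
  H_1: rank ker ∂_1 − rank ∂_2 = (10 − 4) − 6 = 0, and the invariant factors of ∂_2 are all 1, so H_1 = 0.
  H_2: rank ker ∂_2 − rank ∂_3 = (10 − 6) − 4 = 0, and the invariant factors of ∂_3 are all 1, so H_2 = 0.
  H_3: rank ker ∂_3 − rank ∂_4 = (5 − 4) − 0 = 1, and there is no ∂_4, so H_3 = Z.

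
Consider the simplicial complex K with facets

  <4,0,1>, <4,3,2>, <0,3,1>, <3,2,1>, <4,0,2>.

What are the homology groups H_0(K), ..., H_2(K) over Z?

Fix the vertex order 0 < 1 < 2 < 3 < 4 and write every simplex with vertices in increasing order. Then dim K = 2 and the simplices of K are:

  0-simplices (5): [0], [1], [2], [3], [4]
  1-simplices (10): [0,1], [0,2], [0,3], [0,4], [1,2], [1,3], [1,4], [2,3], [2,4], [3,4]
  2-simplices (5): [0,1,3], [0,1,4], [0,2,4], [1,2,3], [2,3,4]

giving chain groups C_0 ≅ Z^5, C_1 ≅ Z^10, C_2 ≅ Z^5.

∂_1: C_1 → C_0 is given by ∂[p,q] = [q] − [p]. For instance
  ∂[0,3] = [3] − [0].
As a 5×10 matrix over Z this has rank 4, with invariant factors (1,1,1,1).

Boundary ∂_2: C_2 → C_1 sends each 2-simplex [p,q,r] to [q,r] − [p,r] + [p,q]. For instance
  ∂[2,3,4] = [3,4] − [2,4] + [2,3],
  ∂[0,2,4] = [2,4] − [0,4] + [0,2].
As a 10×5 matrix over Z this has rank 5, with invariant factors (1,1,1,1,1).

From H_k ≅ ker(∂_k) / im(∂_{k+1}) we obtain:

  H_0: rank C_0 − rank ∂_1 = 5 − 4 = 1, and the invariant factors of ∂_1 are all 1, so H_0 = Z.
  H_1: rank ker ∂_1 − rank ∂_2 = (10 − 4) − 5 = 1, and the invariant factors of ∂_2 are all 1, so H_1 = Z.
  H_2: rank ker ∂_2 − rank ∂_3 = (5 − 5) − 0 = 0, and there is no ∂_3, so H_2 = 0.

As a check, the Euler characteristic is 5 − 10 + 5 = 0, which agrees with 1 − 1 + 0 = 0.

H_0 ≅ Z,  H_1 ≅ Z,  H_2 = 0.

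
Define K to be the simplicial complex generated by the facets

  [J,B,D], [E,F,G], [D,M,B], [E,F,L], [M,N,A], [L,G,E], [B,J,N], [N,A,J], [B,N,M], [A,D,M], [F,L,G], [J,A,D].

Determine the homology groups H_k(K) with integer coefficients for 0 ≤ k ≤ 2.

H_0 = Z^2,  H_1 = 0,  H_2 = Z^2.

Order the vertices as A < B < D < E < F < G < J < L < M < N. Listing each simplex with vertices in this order, K has dimension 2 with simplices:

  0-simplices (10): A, B, D, E, F, G, J, L, M, N
  1-simplices (18): AD, AJ, AM, AN, BD, BJ, BM, BN, DJ, DM, EF, EG, EL, FG, FL, GL, JN, MN
  2-simplices (12): ADJ, ADM, AJN, AMN, BDJ, BDM, BJN, BMN, EFG, EFL, EGL, FGL

so the chain groups are C_0 ≅ Z^10, C_1 ≅ Z^18, C_2 ≅ Z^12.

The boundary map ∂_1: C_1 → C_0 is given by ∂[p,q] = [q] − [p].
The resulting 10×18 matrix has rank 8, and its Smith normal form has invariant factors (1,1,1,1,1,1,1,1).

Boundary ∂_2: C_2 → C_1 sends each 2-simplex [p,q,r] to [q,r] − [p,r] + [p,q]. For instance
  ∂EFL = FL − EL + EF,
  ∂ADM = DM − AM + AD.
The 18×12 boundary matrix has rank 10 and Smith normal form diag(1,1,1,1,1,1,1,1,1,1).

Now H_k = ker ∂_k / im ∂_{k+1}, so:

  H_0: rank C_0 − rank ∂_1 = 10 − 8 = 2, and the invariant factors of ∂_1 are all 1, so H_0 ≅ Z^2.
  H_1: rank ker ∂_1 − rank ∂_2 = (18 − 8) − 10 = 0, and the invariant factors of ∂_2 are all 1, so H_1 ≅ 0.
  H_2: rank ker ∂_2 − rank ∂_3 = (12 − 10) − 0 = 2, and there is no ∂_3, so H_2 ≅ Z^2.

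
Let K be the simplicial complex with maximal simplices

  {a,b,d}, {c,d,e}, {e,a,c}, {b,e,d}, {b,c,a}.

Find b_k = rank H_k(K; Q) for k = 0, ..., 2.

Order the vertices as a < b < c < d < e. Listing each simplex with vertices in this order, K has dimension 2 with simplices:

  0-simplices (5): a, b, c, d, e
  1-simplices (10): ab, ac, ad, ae, bc, bd, be, cd, ce, de
  2-simplices (5): abc, abd, ace, bde, cde

so the chain groups are C_0 ≅ Z^5, C_1 ≅ Z^10, C_2 ≅ Z^5.

The boundary map ∂_1: C_1 → C_0 maps an edge to its endpoints' difference, ∂[p,q] = q − p. For instance
  ∂ab = b − a.
The 5×10 boundary matrix has rank 4 and Smith normal form diag(1,1,1,1).

∂_2: C_2 → C_1 sends each 2-simplex [p,q,r] to [q,r] − [p,r] + [p,q]. For instance
  ∂abc = bc − ac + ab,
  ∂abd = bd − ad + ab.
The 10×5 boundary matrix has rank 5 and Smith normal form diag(1,1,1,1,1).

From H_k ≅ ker(∂_k) / im(∂_{k+1}) we obtain:

  H_0: rank C_0 − rank ∂_1 = 5 − 4 = 1, and the invariant factors of ∂_1 are all 1, so H_0 ≅ Z.
  H_1: rank ker ∂_1 − rank ∂_2 = (10 − 4) − 5 = 1, and the invariant factors of ∂_2 are all 1, so H_1 ≅ Z.
  H_2: rank ker ∂_2 − rank ∂_3 = (5 − 5) − 0 = 0, and there is no ∂_3, so H_2 ≅ 0.

Hence the Betti numbers are b_0 = 1, b_1 = 1, b_2 = 0.

b_0 = 1, b_1 = 1, b_2 = 0.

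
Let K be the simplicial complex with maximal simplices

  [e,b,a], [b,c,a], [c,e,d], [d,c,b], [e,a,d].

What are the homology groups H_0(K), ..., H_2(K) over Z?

K has 5 vertices, 10 edges, 5 triangles.
rank ∂_0 = 0, rank ∂_1 = 4 ⇒ b_0 = 5 − 0 − 4 = 1; all invariant factors of ∂_1 are 1 so no torsion. So H_0 = Z.
rank ∂_1 = 4, rank ∂_2 = 5 ⇒ b_1 = 10 − 4 − 5 = 1; all invariant factors of ∂_2 are 1 so no torsion. So H_1 = Z.
rank ∂_2 = 5, rank ∂_3 = 0 ⇒ b_2 = 5 − 5 − 0 = 0. So H_2 = 0.

H_0 = Z,  H_1 = Z,  H_2 = 0.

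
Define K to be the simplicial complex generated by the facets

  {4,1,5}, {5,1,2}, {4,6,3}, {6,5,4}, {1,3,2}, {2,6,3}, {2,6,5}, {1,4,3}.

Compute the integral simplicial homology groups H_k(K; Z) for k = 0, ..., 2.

Order the vertices as 1 < 2 < 3 < 4 < 5 < 6. Listing each simplex with vertices in this order, K has dimension 2 with simplices:

  0-simplices (6): [1], [2], [3], [4], [5], [6]
  1-simplices (12): [1,2], [1,3], [1,4], [1,5], [2,3], [2,5], [2,6], [3,4], [3,6], [4,5], [4,6], [5,6]
  2-simplices (8): [1,2,3], [1,2,5], [1,3,4], [1,4,5], [2,3,6], [2,5,6], [3,4,6], [4,5,6]

Hence C_0 ≅ Z^6, C_1 ≅ Z^12, C_2 ≅ Z^8.

The boundary map ∂_1: C_1 → C_0 is given by ∂[p,q] = [q] − [p].
The 6×12 boundary matrix has rank 5 and Smith normal form diag(1,1,1,1,1).

The boundary map ∂_2: C_2 → C_1 maps a triangle to the signed sum of its edges. For instance
  ∂[1,3,4] = [3,4] − [1,4] + [1,3],
  ∂[3,4,6] = [4,6] − [3,6] + [3,4].
The resulting 12×8 matrix has rank 7, and its Smith normal form has invariant factors (1,1,1,1,1,1,1).

Reading off H_k = ker ∂_k / im ∂_{k+1}:

  H_0: rank C_0 − rank ∂_1 = 6 − 5 = 1, and the invariant factors of ∂_1 are all 1, so H_0 = Z.
  H_1: rank ker ∂_1 − rank ∂_2 = (12 − 5) − 7 = 0, and the invariant factors of ∂_2 are all 1, so H_1 = 0.
  H_2: rank ker ∂_2 − rank ∂_3 = (8 − 7) − 0 = 1, and there is no ∂_3, so H_2 = Z.

As a check, the Euler characteristic is 6 − 12 + 8 = 2, which agrees with 1 − 0 + 1 = 2.
(K is a triangulation of the 2-sphere S^2.)

H_0 ≅ Z,  H_1 = 0,  H_2 ≅ Z.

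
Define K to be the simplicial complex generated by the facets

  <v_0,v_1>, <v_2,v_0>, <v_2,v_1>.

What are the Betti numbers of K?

b_0 = 1, b_1 = 1.

Take the total order v_0 < v_1 < v_2 on the vertex set. Then K (dimension 1) consists of the simplices:

  0-simplices (3): [v_0], [v_1], [v_2]
  1-simplices (3): [v_0,v_1], [v_0,v_2], [v_1,v_2]

giving chain groups C_0 ≅ Z^3, C_1 ≅ Z^3.

Boundary ∂_1: C_1 → C_0 sends each edge [p,q] (with p < q) to q − p. For instance
  ∂[v_0,v_1] = [v_1] − [v_0].
As a 3×3 matrix over Z this has rank 2, with invariant factors (1,1).

From H_k ≅ ker(∂_k) / im(∂_{k+1}) we obtain:

  H_0: rank C_0 − rank ∂_1 = 3 − 2 = 1, and the invariant factors of ∂_1 are all 1, so H_0 ≅ Z.
  H_1: rank ker ∂_1 − rank ∂_2 = (3 − 2) − 0 = 1, and there is no ∂_2, so H_1 ≅ Z.

Hence the Betti numbers are b_0 = 1, b_1 = 1.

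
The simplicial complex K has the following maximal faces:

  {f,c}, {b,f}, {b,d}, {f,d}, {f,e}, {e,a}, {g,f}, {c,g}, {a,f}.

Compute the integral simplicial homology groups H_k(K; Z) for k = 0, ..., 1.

Fix the vertex order a < b < c < d < e < f < g and write every simplex with vertices in increasing order. Then dim K = 1 and the simplices of K are:

  0-simplices (7): a, b, c, d, e, f, g
  1-simplices (9): ae, af, bd, bf, cf, cg, df, ef, fg

so the chain groups are C_0 ≅ Z^7, C_1 ≅ Z^9.

∂_1: C_1 → C_0 is given by ∂[p,q] = [q] − [p]. For instance
  ∂af = f − a.
This gives a 7×9 integer matrix of rank 6; reducing to Smith normal form yields diagonal entries (1,1,1,1,1,1).

From H_k ≅ ker(∂_k) / im(∂_{k+1}) we obtain:

  H_0: rank C_0 − rank ∂_1 = 7 − 6 = 1, and the invariant factors of ∂_1 are all 1, so H_0 ≅ Z.
  H_1: rank ker ∂_1 − rank ∂_2 = (9 − 6) − 0 = 3, and there is no ∂_2, so H_1 ≅ Z^3.

H_0 = Z,  H_1 = Z^3.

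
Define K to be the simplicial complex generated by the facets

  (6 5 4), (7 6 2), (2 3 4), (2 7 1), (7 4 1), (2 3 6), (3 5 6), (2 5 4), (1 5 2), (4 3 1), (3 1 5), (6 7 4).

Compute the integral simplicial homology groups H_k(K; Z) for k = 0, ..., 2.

We work with the vertex ordering 1 < 2 < 3 < 4 < 5 < 6 < 7. The simplices of K, each written with vertices in increasing order, are:

  0-simplices (7): [1], [2], [3], [4], [5], [6], [7]
  1-simplices (18): [1,2], [1,3], [1,4], [1,5], [1,7], [2,3], [2,4], [2,5], [2,6], [2,7], [3,4], [3,5], [3,6], [4,5], [4,6], [4,7], [5,6], [6,7]
  2-simplices (12): [1,2,5], [1,2,7], [1,3,4], [1,3,5], [1,4,7], [2,3,4], [2,3,6], [2,4,5], [2,6,7], [3,5,6], [4,5,6], [4,6,7]

so the chain groups are C_0 ≅ Z^7, C_1 ≅ Z^18, C_2 ≅ Z^12.

Boundary ∂_1: C_1 → C_0 maps an edge to its endpoints' difference, ∂[p,q] = q − p. For instance
  ∂[4,5] = [5] − [4].
As a 7×18 matrix over Z this has rank 6, with invariant factors (1,1,1,1,1,1).

∂_2: C_2 → C_1 maps a triangle to the signed sum of its edges. For instance
  ∂[1,2,5] = [2,5] − [1,5] + [1,2],
  ∂[2,6,7] = [6,7] − [2,7] + [2,6].
The resulting 18×12 matrix has rank 12, and its Smith normal form has invariant factors (1,1,1,1,1,1,1,1,1,1,1,2).

Reading off H_k = ker ∂_k / im ∂_{k+1}:

  H_0: rank C_0 − rank ∂_1 = 7 − 6 = 1, and the invariant factors of ∂_1 are all 1, so H_0 ≅ Z.
  H_1: rank ker ∂_1 − rank ∂_2 = (18 − 6) − 12 = 0, and ∂_2 has invariant factor 2 > 1, so H_1 ≅ Z/2Z.
  H_2: rank ker ∂_2 − rank ∂_3 = (12 − 12) − 0 = 0, and there is no ∂_3, so H_2 ≅ 0.

As a check, the Euler characteristic is 7 − 18 + 12 = 1, which agrees with 1 − 0 + 0 = 1.
(K is a triangulation of the real projective plane RP^2.)

H_0 ≅ Z,  H_1 ≅ Z/2Z,  H_2 = 0.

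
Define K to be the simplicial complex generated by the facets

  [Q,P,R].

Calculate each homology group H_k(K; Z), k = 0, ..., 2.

H_0 ≅ Z,  H_1 = 0,  H_2 = 0.

Fix the vertex order P < Q < R and write every simplex with vertices in increasing order. Then dim K = 2 and the simplices of K are:

  0-simplices (3): P, Q, R
  1-simplices (3): PQ, PR, QR
  2-simplices (1): PQR

giving chain groups C_0 ≅ Z^3, C_1 ≅ Z^3, C_2 ≅ Z^1.

The boundary map ∂_1: C_1 → C_0 sends each edge [p,q] (with p < q) to q − p. For instance
  ∂PQ = Q − P.
The resulting 3×3 matrix has rank 2, and its Smith normal form has invariant factors (1,1).

Boundary ∂_2: C_2 → C_1 maps a triangle to the signed sum of its edges. For instance
  ∂PQR = QR − PR + PQ.
As a 3×1 matrix over Z this has rank 1, with invariant factors (1).

From H_k ≅ ker(∂_k) / im(∂_{k+1}) we obtain:

  H_0: rank C_0 − rank ∂_1 = 3 − 2 = 1, and the invariant factors of ∂_1 are all 1, so H_0 ≅ Z.
  H_1: rank ker ∂_1 − rank ∂_2 = (3 − 2) − 1 = 0, and the invariant factors of ∂_2 are all 1, so H_1 ≅ 0.
  H_2: rank ker ∂_2 − rank ∂_3 = (1 − 1) − 0 = 0, and there is no ∂_3, so H_2 ≅ 0.

As a check, the Euler characteristic is 3 − 3 + 1 = 1, which agrees with 1 − 0 + 0 = 1.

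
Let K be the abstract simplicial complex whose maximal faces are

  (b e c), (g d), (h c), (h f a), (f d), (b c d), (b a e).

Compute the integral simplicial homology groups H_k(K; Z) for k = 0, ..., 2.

H_0 ≅ Z,  H_1 ≅ Z^2,  H_2 = 0.

Order the vertices as a < b < c < d < e < f < g < h. Listing each simplex with vertices in this order, K has dimension 2 with simplices:

  0-simplices (8): a, b, c, d, e, f, g, h
  1-simplices (13): ab, ae, af, ah, bc, bd, be, cd, ce, ch, df, dg, fh
  2-simplices (4): abe, afh, bcd, bce

giving chain groups C_0 ≅ Z^8, C_1 ≅ Z^13, C_2 ≅ Z^4.

∂_1: C_1 → C_0 is given by ∂[p,q] = [q] − [p]. For instance
  ∂df = f − d.
The 8×13 boundary matrix has rank 7 and Smith normal form diag(1,1,1,1,1,1,1).

Boundary ∂_2: C_2 → C_1 sends each 2-simplex [p,q,r] to [q,r] − [p,r] + [p,q]. For instance
  ∂afh = fh − ah + af,
  ∂abe = be − ae + ab.
The resulting 13×4 matrix has rank 4, and its Smith normal form has invariant factors (1,1,1,1).

Reading off H_k = ker ∂_k / im ∂_{k+1}:

  H_0: rank C_0 − rank ∂_1 = 8 − 7 = 1, and the invariant factors of ∂_1 are all 1, so H_0 ≅ Z.
  H_1: rank ker ∂_1 − rank ∂_2 = (13 − 7) − 4 = 2, and the invariant factors of ∂_2 are all 1, so H_1 ≅ Z^2.
  H_2: rank ker ∂_2 − rank ∂_3 = (4 − 4) − 0 = 0, and there is no ∂_3, so H_2 ≅ 0.

As a check, the Euler characteristic is 8 − 13 + 4 = -1, which agrees with 1 − 2 + 0 = -1.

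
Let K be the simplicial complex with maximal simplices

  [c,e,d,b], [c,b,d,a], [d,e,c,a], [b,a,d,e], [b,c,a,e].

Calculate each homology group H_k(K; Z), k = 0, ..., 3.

Take the total order a < b < c < d < e on the vertex set. Then K (dimension 3) consists of the simplices:

  0-simplices (5): a, b, c, d, e
  1-simplices (10): ab, ac, ad, ae, bc, bd, be, cd, ce, de
  2-simplices (10): abc, abd, abe, acd, ace, ade, bcd, bce, bde, cde
  3-simplices (5): abcd, abce, abde, acde, bcde

so the chain groups are C_0 ≅ Z^5, C_1 ≅ Z^10, C_2 ≅ Z^10, C_3 ≅ Z^5.

The boundary map ∂_1: C_1 → C_0 maps an edge to its endpoints' difference, ∂[p,q] = q − p.
As a 5×10 matrix over Z this has rank 4, with invariant factors (1,1,1,1).

The boundary map ∂_2: C_2 → C_1 acts by ∂[p,q,r] = [q,r] − [p,r] + [p,q]. For instance
  ∂abc = bc − ac + ab,
  ∂acd = cd − ad + ac.
This gives a 10×10 integer matrix of rank 6; reducing to Smith normal form yields diagonal entries (1,1,1,1,1,1).

∂_3: C_3 → C_2 sends each 3-simplex σ to the alternating sum Σ_i (−1)^i (σ with its i-th vertex removed). For instance
  ∂abce = bce − ace + abe − abc,
  ∂abde = bde − ade + abe − abd.
The 10×5 boundary matrix has rank 4 and Smith normal form diag(1,1,1,1).

Now H_k = ker ∂_k / im ∂_{k+1}, so:

  H_0: rank C_0 − rank ∂_1 = 5 − 4 = 1, and the invariant factors of ∂_1 are all 1, so H_0 ≅ Z.
  H_1: rank ker ∂_1 − rank ∂_2 = (10 − 4) − 6 = 0, and the invariant factors of ∂_2 are all 1, so H_1 ≅ 0.
  H_2: rank ker ∂_2 − rank ∂_3 = (10 − 6) − 4 = 0, and the invariant factors of ∂_3 are all 1, so H_2 ≅ 0.
  H_3: rank ker ∂_3 − rank ∂_4 = (5 − 4) − 0 = 1, and there is no ∂_4, so H_3 ≅ Z.

H_0 ≅ Z,  H_1 = 0,  H_2 = 0,  H_3 ≅ Z.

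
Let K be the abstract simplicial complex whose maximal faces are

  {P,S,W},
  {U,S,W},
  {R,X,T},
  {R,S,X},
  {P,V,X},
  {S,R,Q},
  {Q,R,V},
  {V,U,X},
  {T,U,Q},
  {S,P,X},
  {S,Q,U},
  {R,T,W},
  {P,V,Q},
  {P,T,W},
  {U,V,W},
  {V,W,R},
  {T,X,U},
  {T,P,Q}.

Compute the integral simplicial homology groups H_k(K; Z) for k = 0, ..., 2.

H_0 = Z,  H_1 = Z^2,  H_2 = Z.

Fix the vertex order P < Q < R < S < T < U < V < W < X and write every simplex with vertices in increasing order. Then dim K = 2 and the simplices of K are:

  0-simplices (9): P, Q, R, S, T, U, V, W, X
  1-simplices (27): PQ, PS, PT, PV, PW, PX, QR, QS, QT, QU, QV, RS, RT, RV, RW, RX, SU, SW, SX, TU, TW, TX, UV, UW, UX, VW, VX
  2-simplices (18): PQT, PQV, PSW, PSX, PTW, PVX, QRS, QRV, QSU, QTU, RSX, RTW, RTX, RVW, SUW, TUX, UVW, UVX

so the chain groups are C_0 ≅ Z^9, C_1 ≅ Z^27, C_2 ≅ Z^18.

The boundary map ∂_1: C_1 → C_0 is given by ∂[p,q] = [q] − [p]. For instance
  ∂PQ = Q − P.
The resulting 9×27 matrix has rank 8, and its Smith normal form has invariant factors (1,1,1,1,1,1,1,1).

Boundary ∂_2: C_2 → C_1 sends each 2-simplex [p,q,r] to [q,r] − [p,r] + [p,q]. For instance
  ∂PVX = VX − PX + PV,
  ∂PTW = TW − PW + PT.
The 27×18 boundary matrix has rank 17 and Smith normal form diag(1,1,1,1,1,1,1,1,1,1,1,1,1,1,1,1,1).

Computing H_k = (kernel of ∂_k) / (image of ∂_{k+1}):

  H_0: rank C_0 − rank ∂_1 = 9 − 8 = 1, and the invariant factors of ∂_1 are all 1, so H_0 ≅ Z.
  H_1: rank ker ∂_1 − rank ∂_2 = (27 − 8) − 17 = 2, and the invariant factors of ∂_2 are all 1, so H_1 ≅ Z^2.
  H_2: rank ker ∂_2 − rank ∂_3 = (18 − 17) − 0 = 1, and there is no ∂_3, so H_2 ≅ Z.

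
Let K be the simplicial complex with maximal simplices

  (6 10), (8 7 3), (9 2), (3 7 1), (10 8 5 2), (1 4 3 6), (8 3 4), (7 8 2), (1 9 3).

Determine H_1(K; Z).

H_1 = Z^2.

We work with the vertex ordering 1 < 2 < 3 < 4 < 5 < 6 < 7 < 8 < 9 < 10. The simplices of K, each written with vertices in increasing order, are:

  0-simplices (10): [1], [2], [3], [4], [5], [6], [7], [8], [9], [10]
  1-simplices (22): [1,3], [1,4], [1,6], [1,7], [1,9], [2,5], [2,7], [2,8], [2,9], [2,10], [3,4], [3,6], [3,7], [3,8], [3,9], [4,6], [4,8], [5,8], [5,10], [6,10], [7,8], [8,10]
  2-simplices (13): [1,3,4], [1,3,6], [1,3,7], [1,3,9], [1,4,6], [2,5,8], [2,5,10], [2,7,8], [2,8,10], [3,4,6], [3,4,8], [3,7,8], [5,8,10]
  3-simplices (2): [1,3,4,6], [2,5,8,10]

so the chain groups are C_0 ≅ Z^10, C_1 ≅ Z^22, C_2 ≅ Z^13, C_3 ≅ Z^2.

Boundary ∂_1: C_1 → C_0 sends each edge [p,q] (with p < q) to q − p. For instance
  ∂[4,8] = [8] − [4].
As a 10×22 matrix over Z this has rank 9, with invariant factors (1,1,1,1,1,1,1,1,1).

∂_2: C_2 → C_1 maps a triangle to the signed sum of its edges. For instance
  ∂[1,3,7] = [3,7] − [1,7] + [1,3],
  ∂[1,4,6] = [4,6] − [1,6] + [1,4].
The resulting 22×13 matrix has rank 11, and its Smith normal form has invariant factors (1,1,1,1,1,1,1,1,1,1,1).

The boundary map ∂_3: C_3 → C_2 sends each 3-simplex σ to the alternating sum Σ_i (−1)^i (σ with its i-th vertex removed). For instance
  ∂[1,3,4,6] = [3,4,6] − [1,4,6] + [1,3,6] − [1,3,4],
  ∂[2,5,8,10] = [5,8,10] − [2,8,10] + [2,5,10] − [2,5,8].
As a 13×2 matrix over Z this has rank 2, with invariant factors (1,1).

Computing H_k = (kernel of ∂_k) / (image of ∂_{k+1}):

  H_1: rank ker ∂_1 − rank ∂_2 = (22 − 9) − 11 = 2, and the invariant factors of ∂_2 are all 1, so H_1 = Z^2.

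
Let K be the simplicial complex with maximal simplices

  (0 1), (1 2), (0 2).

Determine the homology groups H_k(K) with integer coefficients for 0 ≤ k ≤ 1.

H_0 = Z,  H_1 = Z.

Take the total order 0 < 1 < 2 on the vertex set. Then K (dimension 1) consists of the simplices:

  0-simplices (3): [0], [1], [2]
  1-simplices (3): [0,1], [0,2], [1,2]

so the chain groups are C_0 ≅ Z^3, C_1 ≅ Z^3.

Boundary ∂_1: C_1 → C_0 sends each edge [p,q] (with p < q) to q − p.
The 3×3 boundary matrix has rank 2 and Smith normal form diag(1,1).

Reading off H_k = ker ∂_k / im ∂_{k+1}:

  H_0: rank C_0 − rank ∂_1 = 3 − 2 = 1, and the invariant factors of ∂_1 are all 1, so H_0 = Z.
  H_1: rank ker ∂_1 − rank ∂_2 = (3 − 2) − 0 = 1, and there is no ∂_2, so H_1 = Z.

(K is a triangulation of the circle S^1.)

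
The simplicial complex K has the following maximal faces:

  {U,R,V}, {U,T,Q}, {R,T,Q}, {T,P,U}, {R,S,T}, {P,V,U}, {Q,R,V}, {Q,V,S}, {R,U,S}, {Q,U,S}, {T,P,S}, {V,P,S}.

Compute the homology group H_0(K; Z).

K has 7 vertices, 18 edges, 12 triangles.
rank ∂_0 = 0, rank ∂_1 = 6 ⇒ b_0 = 7 − 0 − 6 = 1; all invariant factors of ∂_1 are 1 so no torsion. So H_0 ≅ Z.

H_0 ≅ Z.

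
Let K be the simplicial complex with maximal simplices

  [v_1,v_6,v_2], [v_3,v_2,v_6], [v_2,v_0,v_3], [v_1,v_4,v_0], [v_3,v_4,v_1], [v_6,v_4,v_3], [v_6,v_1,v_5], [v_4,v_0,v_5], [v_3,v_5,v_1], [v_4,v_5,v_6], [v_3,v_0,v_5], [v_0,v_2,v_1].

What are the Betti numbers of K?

b_0 = 1, b_1 = 0, b_2 = 0.

Order the vertices as v_0 < v_1 < v_2 < v_3 < v_4 < v_5 < v_6. Listing each simplex with vertices in this order, K has dimension 2 with simplices:

  0-simplices (7): [v_0], [v_1], [v_2], [v_3], [v_4], [v_5], [v_6]
  1-simplices (18): (18 of them)
  2-simplices (12): (12 of them)

Hence C_0 ≅ Z^7, C_1 ≅ Z^18, C_2 ≅ Z^12.

The boundary map ∂_1: C_1 → C_0 sends each edge [p,q] (with p < q) to q − p. For instance
  ∂[v_1,v_5] = [v_5] − [v_1].
This gives a 7×18 integer matrix of rank 6; reducing to Smith normal form yields diagonal entries (1,1,1,1,1,1).

∂_2: C_2 → C_1 sends each 2-simplex [p,q,r] to [q,r] − [p,r] + [p,q]. For instance
  ∂[v_2,v_3,v_6] = [v_3,v_6] − [v_2,v_6] + [v_2,v_3],
  ∂[v_0,v_2,v_3] = [v_2,v_3] − [v_0,v_3] + [v_0,v_2].
This gives a 18×12 integer matrix of rank 12; reducing to Smith normal form yields diagonal entries (1,1,1,1,1,1,1,1,1,1,1,2).

Now H_k = ker ∂_k / im ∂_{k+1}, so:

  H_0: rank C_0 − rank ∂_1 = 7 − 6 = 1, and the invariant factors of ∂_1 are all 1, so H_0 = Z.
  H_1: rank ker ∂_1 − rank ∂_2 = (18 − 6) − 12 = 0, and ∂_2 has invariant factor 2 > 1, so H_1 = Z/2.
  H_2: rank ker ∂_2 − rank ∂_3 = (12 − 12) − 0 = 0, and there is no ∂_3, so H_2 = 0.

(K is a triangulation of the real projective plane RP^2.)

Hence the Betti numbers are b_0 = 1, b_1 = 0, b_2 = 0.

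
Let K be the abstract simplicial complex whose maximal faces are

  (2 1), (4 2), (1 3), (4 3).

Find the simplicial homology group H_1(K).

We work with the vertex ordering 1 < 2 < 3 < 4. The simplices of K, each written with vertices in increasing order, are:

  0-simplices (4): [1], [2], [3], [4]
  1-simplices (4): [1,2], [1,3], [2,4], [3,4]

so the chain groups are C_0 ≅ Z^4, C_1 ≅ Z^4.

The boundary map ∂_1: C_1 → C_0 is given by ∂[p,q] = [q] − [p]. For instance
  ∂[2,4] = [4] − [2].
The 4×4 boundary matrix has rank 3 and Smith normal form diag(1,1,1).

Computing H_k = (kernel of ∂_k) / (image of ∂_{k+1}):

  H_1: rank ker ∂_1 − rank ∂_2 = (4 − 3) − 0 = 1, and there is no ∂_2, so H_1 = Z.

H_1 = Z.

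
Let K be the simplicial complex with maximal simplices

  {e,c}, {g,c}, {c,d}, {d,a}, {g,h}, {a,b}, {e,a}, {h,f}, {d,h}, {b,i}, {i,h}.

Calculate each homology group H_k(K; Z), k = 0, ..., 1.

H_0 = Z,  H_1 = Z^3.

Fix the vertex order a < b < c < d < e < f < g < h < i and write every simplex with vertices in increasing order. Then dim K = 1 and the simplices of K are:

  0-simplices (9): a, b, c, d, e, f, g, h, i
  1-simplices (11): ab, ad, ae, bi, cd, ce, cg, dh, fh, gh, hi

giving chain groups C_0 ≅ Z^9, C_1 ≅ Z^11.

Boundary ∂_1: C_1 → C_0 sends each edge [p,q] (with p < q) to q − p. For instance
  ∂bi = i − b.
This gives a 9×11 integer matrix of rank 8; reducing to Smith normal form yields diagonal entries (1,1,1,1,1,1,1,1).

Now H_k = ker ∂_k / im ∂_{k+1}, so:

  H_0: rank C_0 − rank ∂_1 = 9 − 8 = 1, and the invariant factors of ∂_1 are all 1, so H_0 ≅ Z.
  H_1: rank ker ∂_1 − rank ∂_2 = (11 − 8) − 0 = 3, and there is no ∂_2, so H_1 ≅ Z^3.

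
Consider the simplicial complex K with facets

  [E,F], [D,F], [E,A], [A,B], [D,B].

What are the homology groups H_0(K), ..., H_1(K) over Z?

Order the vertices as A < B < D < E < F. Listing each simplex with vertices in this order, K has dimension 1 with simplices:

  0-simplices (5): A, B, D, E, F
  1-simplices (5): AB, AE, BD, DF, EF

Hence C_0 ≅ Z^5, C_1 ≅ Z^5.

The boundary map ∂_1: C_1 → C_0 is given by ∂[p,q] = [q] − [p].
This gives a 5×5 integer matrix of rank 4; reducing to Smith normal form yields diagonal entries (1,1,1,1).

Computing H_k = (kernel of ∂_k) / (image of ∂_{k+1}):

  H_0: rank C_0 − rank ∂_1 = 5 − 4 = 1, and the invariant factors of ∂_1 are all 1, so H_0 = Z.
  H_1: rank ker ∂_1 − rank ∂_2 = (5 − 4) − 0 = 1, and there is no ∂_2, so H_1 = Z.

(K is a triangulation of the circle S^1.)

H_0 = Z,  H_1 = Z.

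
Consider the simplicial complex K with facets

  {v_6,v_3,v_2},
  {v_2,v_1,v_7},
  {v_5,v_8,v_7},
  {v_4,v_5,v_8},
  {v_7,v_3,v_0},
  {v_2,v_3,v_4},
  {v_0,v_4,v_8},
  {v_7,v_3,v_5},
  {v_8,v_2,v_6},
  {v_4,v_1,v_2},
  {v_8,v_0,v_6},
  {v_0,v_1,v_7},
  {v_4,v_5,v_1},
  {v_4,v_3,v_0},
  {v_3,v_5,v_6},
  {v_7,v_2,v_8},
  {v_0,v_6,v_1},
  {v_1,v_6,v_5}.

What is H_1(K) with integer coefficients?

Take the total order v_0 < v_1 < v_2 < v_3 < v_4 < v_5 < v_6 < v_7 < v_8 on the vertex set. Then K (dimension 2) consists of the simplices:

  0-simplices (9): [v_0], [v_1], [v_2], [v_3], [v_4], [v_5], [v_6], [v_7], [v_8]
  1-simplices (27): (27 of them)
  2-simplices (18): (18 of them)

so the chain groups are C_0 ≅ Z^9, C_1 ≅ Z^27, C_2 ≅ Z^18.

Boundary ∂_1: C_1 → C_0 is given by ∂[p,q] = [q] − [p]. For instance
  ∂[v_3,v_7] = [v_7] − [v_3].
The resulting 9×27 matrix has rank 8, and its Smith normal form has invariant factors (1,1,1,1,1,1,1,1).

∂_2: C_2 → C_1 acts by ∂[p,q,r] = [q,r] − [p,r] + [p,q]. For instance
  ∂[v_2,v_6,v_8] = [v_6,v_8] − [v_2,v_8] + [v_2,v_6],
  ∂[v_0,v_1,v_7] = [v_1,v_7] − [v_0,v_7] + [v_0,v_1].
The 27×18 boundary matrix has rank 17 and Smith normal form diag(1,1,1,1,1,1,1,1,1,1,1,1,1,1,1,1,1).

Reading off H_k = ker ∂_k / im ∂_{k+1}:

  H_1: rank ker ∂_1 − rank ∂_2 = (27 − 8) − 17 = 2, and the invariant factors of ∂_2 are all 1, so H_1 = Z^2.

(K is a triangulation of the torus T^2.)

H_1 = Z^2.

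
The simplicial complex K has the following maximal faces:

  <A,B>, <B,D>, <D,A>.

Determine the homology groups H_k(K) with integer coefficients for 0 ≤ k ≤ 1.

H_0 ≅ Z,  H_1 ≅ Z.

We work with the vertex ordering A < B < D. The simplices of K, each written with vertices in increasing order, are:

  0-simplices (3): A, B, D
  1-simplices (3): AB, AD, BD

giving chain groups C_0 ≅ Z^3, C_1 ≅ Z^3.

The boundary map ∂_1: C_1 → C_0 is given by ∂[p,q] = [q] − [p]. For instance
  ∂AB = B − A.
The 3×3 boundary matrix has rank 2 and Smith normal form diag(1,1).

Now H_k = ker ∂_k / im ∂_{k+1}, so:

  H_0: rank C_0 − rank ∂_1 = 3 − 2 = 1, and the invariant factors of ∂_1 are all 1, so H_0 = Z.
  H_1: rank ker ∂_1 − rank ∂_2 = (3 − 2) − 0 = 1, and there is no ∂_2, so H_1 = Z.

As a check, the Euler characteristic is 3 − 3 = 0, which agrees with 1 − 1 = 0.
(K is a triangulation of the circle S^1.)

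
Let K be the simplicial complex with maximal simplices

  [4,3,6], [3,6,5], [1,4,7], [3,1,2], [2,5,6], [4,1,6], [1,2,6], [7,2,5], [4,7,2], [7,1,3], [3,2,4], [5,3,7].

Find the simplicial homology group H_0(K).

Fix the vertex order 1 < 2 < 3 < 4 < 5 < 6 < 7 and write every simplex with vertices in increasing order. Then dim K = 2 and the simplices of K are:

  0-simplices (7): [1], [2], [3], [4], [5], [6], [7]
  1-simplices (18): [1,2], [1,3], [1,4], [1,6], [1,7], [2,3], [2,4], [2,5], [2,6], [2,7], [3,4], [3,5], [3,6], [3,7], [4,6], [4,7], [5,6], [5,7]
  2-simplices (12): [1,2,3], [1,2,6], [1,3,7], [1,4,6], [1,4,7], [2,3,4], [2,4,7], [2,5,6], [2,5,7], [3,4,6], [3,5,6], [3,5,7]

giving chain groups C_0 ≅ Z^7, C_1 ≅ Z^18, C_2 ≅ Z^12.

∂_1: C_1 → C_0 is given by ∂[p,q] = [q] − [p]. For instance
  ∂[1,3] = [3] − [1].
This gives a 7×18 integer matrix of rank 6; reducing to Smith normal form yields diagonal entries (1,1,1,1,1,1).

The boundary map ∂_2: C_2 → C_1 acts by ∂[p,q,r] = [q,r] − [p,r] + [p,q]. For instance
  ∂[2,4,7] = [4,7] − [2,7] + [2,4],
  ∂[2,5,6] = [5,6] − [2,6] + [2,5].
The resulting 18×12 matrix has rank 12, and its Smith normal form has invariant factors (1,1,1,1,1,1,1,1,1,1,1,2).

Reading off H_k = ker ∂_k / im ∂_{k+1}:

  H_0: rank C_0 − rank ∂_1 = 7 − 6 = 1, and the invariant factors of ∂_1 are all 1, so H_0 ≅ Z.

H_0 ≅ Z.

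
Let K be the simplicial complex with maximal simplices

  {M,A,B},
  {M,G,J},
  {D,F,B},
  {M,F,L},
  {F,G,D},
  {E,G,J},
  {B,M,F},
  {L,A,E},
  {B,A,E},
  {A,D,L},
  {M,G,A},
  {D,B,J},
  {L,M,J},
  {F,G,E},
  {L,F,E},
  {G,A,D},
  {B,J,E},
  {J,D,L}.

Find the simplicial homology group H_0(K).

Fix the vertex order A < B < D < E < F < G < J < L < M and write every simplex with vertices in increasing order. Then dim K = 2 and the simplices of K are:

  0-simplices (9): A, B, D, E, F, G, J, L, M
  1-simplices (27): AB, AD, AE, AG, AL, AM, BD, BE, BF, BJ, BM, DF, DG, DJ, DL, EF, EG, EJ, EL, FG, FL, FM, GJ, GM, JL, JM, LM
  2-simplices (18): ABE, ABM, ADG, ADL, AEL, AGM, BDF, BDJ, BEJ, BFM, DFG, DJL, EFG, EFL, EGJ, FLM, GJM, JLM

Hence C_0 ≅ Z^9, C_1 ≅ Z^27, C_2 ≅ Z^18.

∂_1: C_1 → C_0 sends each edge [p,q] (with p < q) to q − p. For instance
  ∂FM = M − F.
The resulting 9×27 matrix has rank 8, and its Smith normal form has invariant factors (1,1,1,1,1,1,1,1).

Boundary ∂_2: C_2 → C_1 acts by ∂[p,q,r] = [q,r] − [p,r] + [p,q]. For instance
  ∂EFL = FL − EL + EF,
  ∂EFG = FG − EG + EF.
As a 27×18 matrix over Z this has rank 17, with invariant factors (1,1,1,1,1,1,1,1,1,1,1,1,1,1,1,1,1).

Now H_k = ker ∂_k / im ∂_{k+1}, so:

  H_0: rank C_0 − rank ∂_1 = 9 − 8 = 1, and the invariant factors of ∂_1 are all 1, so H_0 ≅ Z.

H_0 = Z.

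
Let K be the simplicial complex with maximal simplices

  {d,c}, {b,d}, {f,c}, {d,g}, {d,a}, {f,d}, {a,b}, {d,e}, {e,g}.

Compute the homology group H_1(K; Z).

Fix the vertex order a < b < c < d < e < f < g and write every simplex with vertices in increasing order. Then dim K = 1 and the simplices of K are:

  0-simplices (7): a, b, c, d, e, f, g
  1-simplices (9): ab, ad, bd, cd, cf, de, df, dg, eg

Hence C_0 ≅ Z^7, C_1 ≅ Z^9.

Boundary ∂_1: C_1 → C_0 sends each edge [p,q] (with p < q) to q − p.
This gives a 7×9 integer matrix of rank 6; reducing to Smith normal form yields diagonal entries (1,1,1,1,1,1).

Now H_k = ker ∂_k / im ∂_{k+1}, so:

  H_1: rank ker ∂_1 − rank ∂_2 = (9 − 6) − 0 = 3, and there is no ∂_2, so H_1 ≅ Z^3.

H_1 = Z^3.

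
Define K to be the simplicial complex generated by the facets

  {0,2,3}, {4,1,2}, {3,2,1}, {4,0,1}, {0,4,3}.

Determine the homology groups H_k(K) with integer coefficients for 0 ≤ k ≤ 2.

We work with the vertex ordering 0 < 1 < 2 < 3 < 4. The simplices of K, each written with vertices in increasing order, are:

  0-simplices (5): [0], [1], [2], [3], [4]
  1-simplices (10): [0,1], [0,2], [0,3], [0,4], [1,2], [1,3], [1,4], [2,3], [2,4], [3,4]
  2-simplices (5): [0,1,4], [0,2,3], [0,3,4], [1,2,3], [1,2,4]

giving chain groups C_0 ≅ Z^5, C_1 ≅ Z^10, C_2 ≅ Z^5.

∂_1: C_1 → C_0 sends each edge [p,q] (with p < q) to q − p. For instance
  ∂[1,3] = [3] − [1].
The resulting 5×10 matrix has rank 4, and its Smith normal form has invariant factors (1,1,1,1).

The boundary map ∂_2: C_2 → C_1 maps a triangle to the signed sum of its edges. For instance
  ∂[1,2,4] = [2,4] − [1,4] + [1,2],
  ∂[0,3,4] = [3,4] − [0,4] + [0,3].
This gives a 10×5 integer matrix of rank 5; reducing to Smith normal form yields diagonal entries (1,1,1,1,1).

Computing H_k = (kernel of ∂_k) / (image of ∂_{k+1}):

  H_0: rank C_0 − rank ∂_1 = 5 − 4 = 1, and the invariant factors of ∂_1 are all 1, so H_0 ≅ Z.
  H_1: rank ker ∂_1 − rank ∂_2 = (10 − 4) − 5 = 1, and the invariant factors of ∂_2 are all 1, so H_1 ≅ Z.
  H_2: rank ker ∂_2 − rank ∂_3 = (5 − 5) − 0 = 0, and there is no ∂_3, so H_2 ≅ 0.

(K is a triangulation of the Möbius band.)

H_0 ≅ Z,  H_1 ≅ Z,  H_2 = 0.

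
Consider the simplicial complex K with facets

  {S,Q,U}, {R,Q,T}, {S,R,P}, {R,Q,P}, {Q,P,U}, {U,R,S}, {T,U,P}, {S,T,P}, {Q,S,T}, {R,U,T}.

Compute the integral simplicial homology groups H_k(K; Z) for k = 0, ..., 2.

H_0 = Z,  H_1 = Z/2,  H_2 = 0.

Take the total order P < Q < R < S < T < U on the vertex set. Then K (dimension 2) consists of the simplices:

  0-simplices (6): P, Q, R, S, T, U
  1-simplices (15): PQ, PR, PS, PT, PU, QR, QS, QT, QU, RS, RT, RU, ST, SU, TU
  2-simplices (10): PQR, PQU, PRS, PST, PTU, QRT, QST, QSU, RSU, RTU

giving chain groups C_0 ≅ Z^6, C_1 ≅ Z^15, C_2 ≅ Z^10.

The boundary map ∂_1: C_1 → C_0 maps an edge to its endpoints' difference, ∂[p,q] = q − p.
This gives a 6×15 integer matrix of rank 5; reducing to Smith normal form yields diagonal entries (1,1,1,1,1).

∂_2: C_2 → C_1 sends each 2-simplex [p,q,r] to [q,r] − [p,r] + [p,q]. For instance
  ∂RSU = SU − RU + RS,
  ∂PST = ST − PT + PS.
The 15×10 boundary matrix has rank 10 and Smith normal form diag(1,1,1,1,1,1,1,1,1,2).

Computing H_k = (kernel of ∂_k) / (image of ∂_{k+1}):

  H_0: rank C_0 − rank ∂_1 = 6 − 5 = 1, and the invariant factors of ∂_1 are all 1, so H_0 ≅ Z.
  H_1: rank ker ∂_1 − rank ∂_2 = (15 − 5) − 10 = 0, and ∂_2 has invariant factor 2 > 1, so H_1 ≅ Z/2.
  H_2: rank ker ∂_2 − rank ∂_3 = (10 − 10) − 0 = 0, and there is no ∂_3, so H_2 ≅ 0.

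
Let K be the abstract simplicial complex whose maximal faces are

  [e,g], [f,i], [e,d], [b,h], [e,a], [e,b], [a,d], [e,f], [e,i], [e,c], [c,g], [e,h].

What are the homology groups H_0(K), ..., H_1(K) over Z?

We work with the vertex ordering a < b < c < d < e < f < g < h < i. The simplices of K, each written with vertices in increasing order, are:

  0-simplices (9): a, b, c, d, e, f, g, h, i
  1-simplices (12): ad, ae, be, bh, ce, cg, de, ef, eg, eh, ei, fi

so the chain groups are C_0 ≅ Z^9, C_1 ≅ Z^12.

∂_1: C_1 → C_0 maps an edge to its endpoints' difference, ∂[p,q] = q − p.
The 9×12 boundary matrix has rank 8 and Smith normal form diag(1,1,1,1,1,1,1,1).

From H_k ≅ ker(∂_k) / im(∂_{k+1}) we obtain:

  H_0: rank C_0 − rank ∂_1 = 9 − 8 = 1, and the invariant factors of ∂_1 are all 1, so H_0 ≅ Z.
  H_1: rank ker ∂_1 − rank ∂_2 = (12 − 8) − 0 = 4, and there is no ∂_2, so H_1 ≅ Z^4.

(K is a triangulation of a wedge of 4 circles.)

H_0 = Z,  H_1 = Z^4.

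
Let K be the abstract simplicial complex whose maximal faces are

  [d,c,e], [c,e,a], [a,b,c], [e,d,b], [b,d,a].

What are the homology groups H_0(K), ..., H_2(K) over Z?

H_0 = Z,  H_1 = Z,  H_2 = 0.

Order the vertices as a < b < c < d < e. Listing each simplex with vertices in this order, K has dimension 2 with simplices:

  0-simplices (5): a, b, c, d, e
  1-simplices (10): ab, ac, ad, ae, bc, bd, be, cd, ce, de
  2-simplices (5): abc, abd, ace, bde, cde

giving chain groups C_0 ≅ Z^5, C_1 ≅ Z^10, C_2 ≅ Z^5.

Boundary ∂_1: C_1 → C_0 is given by ∂[p,q] = [q] − [p].
This gives a 5×10 integer matrix of rank 4; reducing to Smith normal form yields diagonal entries (1,1,1,1).

∂_2: C_2 → C_1 maps a triangle to the signed sum of its edges. For instance
  ∂bde = de − be + bd,
  ∂abd = bd − ad + ab.
This gives a 10×5 integer matrix of rank 5; reducing to Smith normal form yields diagonal entries (1,1,1,1,1).

Computing H_k = (kernel of ∂_k) / (image of ∂_{k+1}):

  H_0: rank C_0 − rank ∂_1 = 5 − 4 = 1, and the invariant factors of ∂_1 are all 1, so H_0 ≅ Z.
  H_1: rank ker ∂_1 − rank ∂_2 = (10 − 4) − 5 = 1, and the invariant factors of ∂_2 are all 1, so H_1 ≅ Z.
  H_2: rank ker ∂_2 − rank ∂_3 = (5 − 5) − 0 = 0, and there is no ∂_3, so H_2 ≅ 0.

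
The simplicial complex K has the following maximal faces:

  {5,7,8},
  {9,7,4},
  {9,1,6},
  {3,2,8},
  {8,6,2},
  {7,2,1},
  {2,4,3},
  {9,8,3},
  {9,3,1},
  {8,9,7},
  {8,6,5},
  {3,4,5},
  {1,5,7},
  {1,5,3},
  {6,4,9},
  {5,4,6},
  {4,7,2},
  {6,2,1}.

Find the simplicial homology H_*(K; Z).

H_0 ≅ Z,  H_1 ≅ Z^2,  H_2 ≅ Z.

K has 9 vertices, 27 edges, 18 triangles.
rank ∂_0 = 0, rank ∂_1 = 8 ⇒ b_0 = 9 − 0 − 8 = 1; all invariant factors of ∂_1 are 1 so no torsion. So H_0 = Z.
rank ∂_1 = 8, rank ∂_2 = 17 ⇒ b_1 = 27 − 8 − 17 = 2; all invariant factors of ∂_2 are 1 so no torsion. So H_1 = Z^2.
rank ∂_2 = 17, rank ∂_3 = 0 ⇒ b_2 = 18 − 17 − 0 = 1. So H_2 = Z.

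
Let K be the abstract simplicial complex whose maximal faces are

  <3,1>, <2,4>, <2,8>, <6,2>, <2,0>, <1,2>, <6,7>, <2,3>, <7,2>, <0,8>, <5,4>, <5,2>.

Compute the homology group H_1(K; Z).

H_1 ≅ Z^4.

K has 9 vertices, 12 edges.
rank ∂_1 = 8, rank ∂_2 = 0 ⇒ b_1 = 12 − 8 − 0 = 4. So H_1 = Z^4.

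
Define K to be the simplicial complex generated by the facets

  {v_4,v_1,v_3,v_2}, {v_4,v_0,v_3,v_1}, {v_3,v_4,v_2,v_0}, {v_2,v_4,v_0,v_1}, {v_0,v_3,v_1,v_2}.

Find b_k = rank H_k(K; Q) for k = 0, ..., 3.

Fix the vertex order v_0 < v_1 < v_2 < v_3 < v_4 and write every simplex with vertices in increasing order. Then dim K = 3 and the simplices of K are:

  0-simplices (5): [v_0], [v_1], [v_2], [v_3], [v_4]
  1-simplices (10): [v_0,v_1], [v_0,v_2], [v_0,v_3], [v_0,v_4], [v_1,v_2], [v_1,v_3], [v_1,v_4], [v_2,v_3], [v_2,v_4], [v_3,v_4]
  2-simplices (10): [v_0,v_1,v_2], [v_0,v_1,v_3], [v_0,v_1,v_4], [v_0,v_2,v_3], [v_0,v_2,v_4], [v_0,v_3,v_4], [v_1,v_2,v_3], [v_1,v_2,v_4], [v_1,v_3,v_4], [v_2,v_3,v_4]
  3-simplices (5): [v_0,v_1,v_2,v_3], [v_0,v_1,v_2,v_4], [v_0,v_1,v_3,v_4], [v_0,v_2,v_3,v_4], [v_1,v_2,v_3,v_4]

so the chain groups are C_0 ≅ Z^5, C_1 ≅ Z^10, C_2 ≅ Z^10, C_3 ≅ Z^5.

Boundary ∂_1: C_1 → C_0 is given by ∂[p,q] = [q] − [p]. For instance
  ∂[v_0,v_3] = [v_3] − [v_0].
The resulting 5×10 matrix has rank 4, and its Smith normal form has invariant factors (1,1,1,1).

The boundary map ∂_2: C_2 → C_1 acts by ∂[p,q,r] = [q,r] − [p,r] + [p,q]. For instance
  ∂[v_1,v_3,v_4] = [v_3,v_4] − [v_1,v_4] + [v_1,v_3],
  ∂[v_0,v_2,v_4] = [v_2,v_4] − [v_0,v_4] + [v_0,v_2].
As a 10×10 matrix over Z this has rank 6, with invariant factors (1,1,1,1,1,1).

Boundary ∂_3: C_3 → C_2 sends each 3-simplex σ to the alternating sum Σ_i (−1)^i (σ with its i-th vertex removed). For instance
  ∂[v_0,v_1,v_2,v_3] = [v_1,v_2,v_3] − [v_0,v_2,v_3] + [v_0,v_1,v_3] − [v_0,v_1,v_2],
  ∂[v_1,v_2,v_3,v_4] = [v_2,v_3,v_4] − [v_1,v_3,v_4] + [v_1,v_2,v_4] − [v_1,v_2,v_3].
As a 10×5 matrix over Z this has rank 4, with invariant factors (1,1,1,1).

Now H_k = ker ∂_k / im ∂_{k+1}, so:

  H_0: rank C_0 − rank ∂_1 = 5 − 4 = 1, and the invariant factors of ∂_1 are all 1, so H_0 = Z.
  H_1: rank ker ∂_1 − rank ∂_2 = (10 − 4) − 6 = 0, and the invariant factors of ∂_2 are all 1, so H_1 = 0.
  H_2: rank ker ∂_2 − rank ∂_3 = (10 − 6) − 4 = 0, and the invariant factors of ∂_3 are all 1, so H_2 = 0.
  H_3: rank ker ∂_3 − rank ∂_4 = (5 − 4) − 0 = 1, and there is no ∂_4, so H_3 = Z.

As a check, the Euler characteristic is 5 − 10 + 10 − 5 = 0, which agrees with 1 − 0 + 0 − 1 = 0.

Hence the Betti numbers are b_0 = 1, b_1 = 0, b_2 = 0, b_3 = 1.

b_0 = 1, b_1 = 0, b_2 = 0, b_3 = 1.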